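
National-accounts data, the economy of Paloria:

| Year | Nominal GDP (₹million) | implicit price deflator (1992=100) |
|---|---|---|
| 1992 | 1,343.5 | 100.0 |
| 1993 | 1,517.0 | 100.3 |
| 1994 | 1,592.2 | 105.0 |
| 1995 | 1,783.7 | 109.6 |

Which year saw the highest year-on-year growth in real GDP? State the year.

1993: real = 1517.0/1.003 = 1512.46; growth vs 1992 (1343.50) = 12.58%.
1994: real = 1592.2/1.050 = 1516.38; growth vs 1993 (1512.46) = 0.26%.
1995: real = 1783.7/1.096 = 1627.46; growth vs 1994 (1516.38) = 7.33%.

1993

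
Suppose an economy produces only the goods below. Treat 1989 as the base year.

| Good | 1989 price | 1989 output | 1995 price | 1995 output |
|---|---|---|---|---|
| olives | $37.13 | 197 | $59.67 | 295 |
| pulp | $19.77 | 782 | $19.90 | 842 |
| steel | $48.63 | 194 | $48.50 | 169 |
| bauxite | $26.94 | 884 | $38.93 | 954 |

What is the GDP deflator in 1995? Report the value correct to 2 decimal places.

129.54

Nominal GDP 1995 = 59.67·295 + 19.90·842 + 48.50·169 + 38.93·954 = 79694.17.
Real GDP 1995 (at 1989 prices) = 37.13·295 + 19.77·842 + 48.63·169 + 26.94·954 = 61518.92.
Deflator = Nominal/Real × 100 = 79694.17/61518.92 × 100 = 129.544.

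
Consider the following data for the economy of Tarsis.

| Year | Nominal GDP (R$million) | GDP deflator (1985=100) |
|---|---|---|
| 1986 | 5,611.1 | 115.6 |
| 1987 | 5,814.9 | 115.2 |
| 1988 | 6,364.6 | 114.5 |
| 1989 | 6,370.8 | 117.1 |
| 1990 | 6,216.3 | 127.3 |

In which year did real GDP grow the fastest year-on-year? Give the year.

1988

1987: real = 5814.9/1.152 = 5047.66; growth vs 1986 (4853.89) = 3.99%.
1988: real = 6364.6/1.145 = 5558.60; growth vs 1987 (5047.66) = 10.12%.
1989: real = 6370.8/1.171 = 5440.48; growth vs 1988 (5558.60) = -2.12%.
1990: real = 6216.3/1.273 = 4883.19; growth vs 1989 (5440.48) = -10.24%.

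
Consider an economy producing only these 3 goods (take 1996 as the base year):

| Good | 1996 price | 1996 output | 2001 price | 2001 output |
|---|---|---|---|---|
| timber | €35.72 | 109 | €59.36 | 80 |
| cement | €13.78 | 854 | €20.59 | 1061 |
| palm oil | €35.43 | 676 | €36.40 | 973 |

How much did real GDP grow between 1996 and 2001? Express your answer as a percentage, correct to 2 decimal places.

Real GDP 1996 = Nominal GDP 1996 = 35.72·109 + 13.78·854 + 35.43·676 = 39612.28.
Real GDP 2001 (at 1996 prices) = 35.72·80 + 13.78·1061 + 35.43·973 = 51951.57.
Real growth = 51951.57/39612.28 − 1 = 0.3115.

31.15%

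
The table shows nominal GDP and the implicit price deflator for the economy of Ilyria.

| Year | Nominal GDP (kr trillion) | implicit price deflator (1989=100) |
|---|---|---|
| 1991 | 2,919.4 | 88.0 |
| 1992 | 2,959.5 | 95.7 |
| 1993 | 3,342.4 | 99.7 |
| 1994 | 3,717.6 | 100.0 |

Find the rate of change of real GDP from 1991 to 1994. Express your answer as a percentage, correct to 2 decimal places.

Real GDP 1991 = 2919.4/0.880 = 3317.50.
Real GDP 1994 = 3717.6/1.000 = 3717.60.
Change = 3717.60/3317.50 − 1 = 0.1206.

12.06%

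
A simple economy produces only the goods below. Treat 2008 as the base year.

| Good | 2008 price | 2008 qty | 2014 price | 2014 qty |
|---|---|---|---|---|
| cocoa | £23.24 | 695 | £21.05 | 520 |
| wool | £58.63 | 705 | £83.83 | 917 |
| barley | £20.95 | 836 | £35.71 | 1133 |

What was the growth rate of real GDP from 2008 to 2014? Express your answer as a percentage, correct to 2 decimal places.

Real GDP 2008 = Nominal GDP 2008 = 23.24·695 + 58.63·705 + 20.95·836 = 75000.15.
Real GDP 2014 (at 2008 prices) = 23.24·520 + 58.63·917 + 20.95·1133 = 89584.86.
Real growth = 89584.86/75000.15 − 1 = 0.1945.

19.45%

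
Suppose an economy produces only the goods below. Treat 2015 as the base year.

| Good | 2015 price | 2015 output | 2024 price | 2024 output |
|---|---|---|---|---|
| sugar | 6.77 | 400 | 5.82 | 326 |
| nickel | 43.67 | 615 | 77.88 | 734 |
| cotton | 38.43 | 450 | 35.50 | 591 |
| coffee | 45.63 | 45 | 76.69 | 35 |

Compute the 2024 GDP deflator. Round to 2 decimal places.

141.24

Nominal GDP 2024 = 5.82·326 + 77.88·734 + 35.50·591 + 76.69·35 = 82725.89.
Real GDP 2024 (at 2015 prices) = 6.77·326 + 43.67·734 + 38.43·591 + 45.63·35 = 58569.98.
Deflator = Nominal/Real × 100 = 82725.89/58569.98 × 100 = 141.243.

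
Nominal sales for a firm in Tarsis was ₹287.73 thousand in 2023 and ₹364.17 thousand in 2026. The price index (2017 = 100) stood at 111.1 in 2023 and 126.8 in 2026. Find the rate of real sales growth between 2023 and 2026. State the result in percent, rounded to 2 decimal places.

10.90%

Deflate each year: 2023 → 287.73/1.111 = 258.98; 2026 → 364.17/1.268 = 287.20.
So real sales changed by 287.20/258.98 − 1 = 0.1090, i.e. 10.90%.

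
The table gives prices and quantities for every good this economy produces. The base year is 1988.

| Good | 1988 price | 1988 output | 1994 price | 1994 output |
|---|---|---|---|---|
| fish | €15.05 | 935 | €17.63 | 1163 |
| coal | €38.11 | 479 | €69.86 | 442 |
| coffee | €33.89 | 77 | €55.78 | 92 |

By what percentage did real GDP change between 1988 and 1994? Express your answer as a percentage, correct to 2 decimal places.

7.24%

Real GDP 1988 = Nominal GDP 1988 = 15.05·935 + 38.11·479 + 33.89·77 = 34935.97.
Real GDP 1994 (at 1988 prices) = 15.05·1163 + 38.11·442 + 33.89·92 = 37465.65.
Real growth = 37465.65/34935.97 − 1 = 0.0724.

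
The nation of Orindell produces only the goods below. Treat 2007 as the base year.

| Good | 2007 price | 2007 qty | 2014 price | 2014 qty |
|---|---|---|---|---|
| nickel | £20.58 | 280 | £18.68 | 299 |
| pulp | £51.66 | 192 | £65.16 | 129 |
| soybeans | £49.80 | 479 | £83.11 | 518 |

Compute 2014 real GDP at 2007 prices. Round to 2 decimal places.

£38613.96

Real GDP 2014 = Σ (p_2007 × q_2014) = 20.58·299 + 51.66·129 + 49.80·518 = 38613.96.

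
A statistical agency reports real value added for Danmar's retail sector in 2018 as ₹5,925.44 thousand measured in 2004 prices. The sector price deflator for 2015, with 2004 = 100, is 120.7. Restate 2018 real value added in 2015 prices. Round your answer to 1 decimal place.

Real value added in 2015 prices = Real value added in 2004 prices × (P_2015/P_2004) = 5925.44 × 1.207 = 7152.01.

₹7,152.0 thousand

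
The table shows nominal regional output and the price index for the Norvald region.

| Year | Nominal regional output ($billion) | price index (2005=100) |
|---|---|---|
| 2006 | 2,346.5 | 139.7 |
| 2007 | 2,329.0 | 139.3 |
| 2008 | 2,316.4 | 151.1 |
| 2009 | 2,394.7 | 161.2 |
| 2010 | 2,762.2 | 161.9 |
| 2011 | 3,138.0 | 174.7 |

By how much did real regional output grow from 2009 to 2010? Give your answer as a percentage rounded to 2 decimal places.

Real regional output 2009 = 2394.7/1.612 = 1485.55.
Real regional output 2010 = 2762.2/1.619 = 1706.11.
Change = 1706.11/1485.55 − 1 = 0.1485.

14.85%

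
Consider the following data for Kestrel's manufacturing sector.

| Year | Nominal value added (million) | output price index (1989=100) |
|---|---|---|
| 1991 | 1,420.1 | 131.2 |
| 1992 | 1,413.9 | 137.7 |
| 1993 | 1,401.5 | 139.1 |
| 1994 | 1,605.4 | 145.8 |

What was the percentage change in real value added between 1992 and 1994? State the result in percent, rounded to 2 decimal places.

7.24%

Real value added 1992 = 1413.9/1.377 = 1026.80.
Real value added 1994 = 1605.4/1.458 = 1101.10.
Change = 1101.10/1026.80 − 1 = 0.0724.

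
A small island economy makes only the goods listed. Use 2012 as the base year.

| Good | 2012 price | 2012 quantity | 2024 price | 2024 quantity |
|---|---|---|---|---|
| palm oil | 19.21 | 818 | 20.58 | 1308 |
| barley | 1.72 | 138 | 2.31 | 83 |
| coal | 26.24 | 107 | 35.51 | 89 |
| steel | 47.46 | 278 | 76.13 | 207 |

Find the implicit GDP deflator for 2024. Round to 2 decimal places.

122.98

Nominal GDP 2024 = 20.58·1308 + 2.31·83 + 35.51·89 + 76.13·207 = 46029.67.
Real GDP 2024 (at 2012 prices) = 19.21·1308 + 1.72·83 + 26.24·89 + 47.46·207 = 37429.02.
Deflator = Nominal/Real × 100 = 46029.67/37429.02 × 100 = 122.979.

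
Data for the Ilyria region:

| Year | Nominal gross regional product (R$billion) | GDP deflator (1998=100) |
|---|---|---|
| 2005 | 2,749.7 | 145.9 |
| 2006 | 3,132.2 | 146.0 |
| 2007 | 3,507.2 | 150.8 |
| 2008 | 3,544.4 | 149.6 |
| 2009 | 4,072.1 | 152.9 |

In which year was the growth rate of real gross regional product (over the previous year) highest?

2006

2006: real = 3132.2/1.460 = 2145.34; growth vs 2005 (1884.65) = 13.83%.
2007: real = 3507.2/1.508 = 2325.73; growth vs 2006 (2145.34) = 8.41%.
2008: real = 3544.4/1.496 = 2369.25; growth vs 2007 (2325.73) = 1.87%.
2009: real = 4072.1/1.529 = 2663.24; growth vs 2008 (2369.25) = 12.41%.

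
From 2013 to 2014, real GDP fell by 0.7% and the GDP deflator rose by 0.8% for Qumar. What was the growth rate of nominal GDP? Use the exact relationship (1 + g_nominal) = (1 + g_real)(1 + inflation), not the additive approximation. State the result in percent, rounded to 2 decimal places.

0.09%

(1 + g_nom) = (1 + g_real)(1 + π) = 0.9930 × 1.0080 = 1.00094.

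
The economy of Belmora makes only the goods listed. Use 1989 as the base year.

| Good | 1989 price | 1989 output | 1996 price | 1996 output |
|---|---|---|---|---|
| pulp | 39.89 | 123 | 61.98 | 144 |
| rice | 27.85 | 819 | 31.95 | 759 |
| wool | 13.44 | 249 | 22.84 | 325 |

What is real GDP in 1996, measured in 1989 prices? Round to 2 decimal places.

31250.31

Real GDP 1996 = Σ (p_1989 × q_1996) = 39.89·144 + 27.85·759 + 13.44·325 = 31250.31.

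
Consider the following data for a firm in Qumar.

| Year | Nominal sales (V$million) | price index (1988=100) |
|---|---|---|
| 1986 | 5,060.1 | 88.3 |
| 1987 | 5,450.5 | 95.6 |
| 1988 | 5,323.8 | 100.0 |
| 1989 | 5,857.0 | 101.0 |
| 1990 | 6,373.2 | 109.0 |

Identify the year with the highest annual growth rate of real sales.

1987: real = 5450.5/0.956 = 5701.36; growth vs 1986 (5730.58) = -0.51%.
1988: real = 5323.8/1.000 = 5323.80; growth vs 1987 (5701.36) = -6.62%.
1989: real = 5857.0/1.010 = 5799.01; growth vs 1988 (5323.80) = 8.93%.
1990: real = 6373.2/1.090 = 5846.97; growth vs 1989 (5799.01) = 0.83%.

1989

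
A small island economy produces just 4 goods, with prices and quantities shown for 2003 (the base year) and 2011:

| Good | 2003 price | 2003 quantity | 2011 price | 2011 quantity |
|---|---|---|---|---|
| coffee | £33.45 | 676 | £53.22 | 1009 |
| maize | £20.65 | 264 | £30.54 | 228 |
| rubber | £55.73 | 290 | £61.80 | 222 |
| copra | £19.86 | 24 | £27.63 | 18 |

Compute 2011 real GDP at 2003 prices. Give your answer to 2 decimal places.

Real GDP 2011 = Σ (p_2003 × q_2011) = 33.45·1009 + 20.65·228 + 55.73·222 + 19.86·18 = 51188.79.

£51188.79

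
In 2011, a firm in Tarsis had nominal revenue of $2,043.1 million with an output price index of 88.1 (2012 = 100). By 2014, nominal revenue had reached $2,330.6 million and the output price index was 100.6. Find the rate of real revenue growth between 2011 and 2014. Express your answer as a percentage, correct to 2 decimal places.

-0.10%

Real revenue 2011 = 2043.1 / 0.881 = 2319.07.
Real revenue 2014 = 2330.6 / 1.006 = 2316.70.
Real growth = 2316.70 / 2319.07 − 1 = -0.0010.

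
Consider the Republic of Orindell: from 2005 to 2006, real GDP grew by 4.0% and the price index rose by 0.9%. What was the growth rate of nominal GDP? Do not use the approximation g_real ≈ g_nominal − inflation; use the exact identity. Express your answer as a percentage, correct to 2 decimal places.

(1 + g_nom) = (1 + g_real)(1 + π) = 1.0400 × 1.0090 = 1.04936.

4.94%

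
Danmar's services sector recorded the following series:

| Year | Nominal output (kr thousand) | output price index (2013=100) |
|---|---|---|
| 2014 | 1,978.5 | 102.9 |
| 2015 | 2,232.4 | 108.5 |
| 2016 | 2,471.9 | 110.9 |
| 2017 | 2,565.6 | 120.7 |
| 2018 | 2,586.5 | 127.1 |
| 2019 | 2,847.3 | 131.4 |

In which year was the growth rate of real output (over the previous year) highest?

2015: real = 2232.4/1.085 = 2057.51; growth vs 2014 (1922.74) = 7.01%.
2016: real = 2471.9/1.109 = 2228.94; growth vs 2015 (2057.51) = 8.33%.
2017: real = 2565.6/1.207 = 2125.60; growth vs 2016 (2228.94) = -4.64%.
2018: real = 2586.5/1.271 = 2035.01; growth vs 2017 (2125.60) = -4.26%.
2019: real = 2847.3/1.314 = 2166.89; growth vs 2018 (2035.01) = 6.48%.

2016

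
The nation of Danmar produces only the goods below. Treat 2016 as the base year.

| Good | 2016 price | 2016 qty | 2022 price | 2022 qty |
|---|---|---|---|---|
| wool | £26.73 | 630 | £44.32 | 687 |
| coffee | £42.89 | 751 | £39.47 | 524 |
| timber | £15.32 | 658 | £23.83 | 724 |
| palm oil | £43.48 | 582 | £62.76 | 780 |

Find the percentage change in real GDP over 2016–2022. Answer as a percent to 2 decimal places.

1.67%

Real GDP 2016 = Nominal GDP 2016 = 26.73·630 + 42.89·751 + 15.32·658 + 43.48·582 = 84436.21.
Real GDP 2022 (at 2016 prices) = 26.73·687 + 42.89·524 + 15.32·724 + 43.48·780 = 85843.95.
Real growth = 85843.95/84436.21 − 1 = 0.0167.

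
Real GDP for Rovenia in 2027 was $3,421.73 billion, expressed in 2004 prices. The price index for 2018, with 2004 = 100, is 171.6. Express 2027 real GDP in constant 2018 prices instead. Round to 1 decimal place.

$5,871.7 billion

Real GDP in 2018 prices = Real GDP in 2004 prices × (P_2018/P_2004) = 3421.73 × 1.716 = 5871.69.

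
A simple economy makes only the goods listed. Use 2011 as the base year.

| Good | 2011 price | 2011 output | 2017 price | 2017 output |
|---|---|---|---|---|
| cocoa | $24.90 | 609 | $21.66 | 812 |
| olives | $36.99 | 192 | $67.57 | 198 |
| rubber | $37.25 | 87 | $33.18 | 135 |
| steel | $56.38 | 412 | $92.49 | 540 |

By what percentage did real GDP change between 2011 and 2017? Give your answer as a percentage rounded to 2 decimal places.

29.30%

Real GDP 2011 = Nominal GDP 2011 = 24.90·609 + 36.99·192 + 37.25·87 + 56.38·412 = 48735.49.
Real GDP 2017 (at 2011 prices) = 24.90·812 + 36.99·198 + 37.25·135 + 56.38·540 = 63016.77.
Real growth = 63016.77/48735.49 − 1 = 0.2930.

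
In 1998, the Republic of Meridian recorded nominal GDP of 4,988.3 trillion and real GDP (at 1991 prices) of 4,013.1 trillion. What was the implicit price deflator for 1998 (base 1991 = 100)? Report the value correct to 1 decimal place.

124.3

implicit price deflator = (Nominal / Real) × 100 = 4988.3 / 4013.1 × 100 = 124.30.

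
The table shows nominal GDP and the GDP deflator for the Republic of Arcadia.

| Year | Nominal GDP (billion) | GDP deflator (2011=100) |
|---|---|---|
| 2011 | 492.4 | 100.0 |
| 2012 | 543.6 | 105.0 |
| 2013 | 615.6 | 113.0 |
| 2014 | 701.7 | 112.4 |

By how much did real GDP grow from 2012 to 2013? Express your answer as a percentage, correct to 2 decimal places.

5.23%

Real GDP 2012 = 543.6/1.050 = 517.71.
Real GDP 2013 = 615.6/1.130 = 544.78.
Change = 544.78/517.71 − 1 = 0.0523.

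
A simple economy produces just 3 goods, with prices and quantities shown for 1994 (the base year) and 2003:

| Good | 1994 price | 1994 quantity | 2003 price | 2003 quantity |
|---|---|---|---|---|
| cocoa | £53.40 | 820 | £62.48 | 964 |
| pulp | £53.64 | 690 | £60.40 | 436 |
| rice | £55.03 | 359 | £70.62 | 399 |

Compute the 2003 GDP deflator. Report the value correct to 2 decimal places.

Nominal GDP 2003 = 62.48·964 + 60.40·436 + 70.62·399 = 114742.50.
Real GDP 2003 (at 1994 prices) = 53.40·964 + 53.64·436 + 55.03·399 = 96821.61.
Deflator = Nominal/Real × 100 = 114742.50/96821.61 × 100 = 118.509.

118.51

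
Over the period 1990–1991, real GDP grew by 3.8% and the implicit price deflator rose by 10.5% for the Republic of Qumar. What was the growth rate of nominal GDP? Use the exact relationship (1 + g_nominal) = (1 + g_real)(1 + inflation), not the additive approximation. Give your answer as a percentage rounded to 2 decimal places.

(1 + g_nom) = (1 + g_real)(1 + π) = 1.0380 × 1.1050 = 1.14699.

14.70%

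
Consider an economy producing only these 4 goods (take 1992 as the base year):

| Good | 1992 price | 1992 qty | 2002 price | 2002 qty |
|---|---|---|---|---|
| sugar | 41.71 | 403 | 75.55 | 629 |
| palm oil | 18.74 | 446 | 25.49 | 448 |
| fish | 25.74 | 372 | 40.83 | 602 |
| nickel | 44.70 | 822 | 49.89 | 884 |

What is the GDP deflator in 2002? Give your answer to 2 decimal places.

Nominal GDP 2002 = 75.55·629 + 25.49·448 + 40.83·602 + 49.89·884 = 127622.89.
Real GDP 2002 (at 1992 prices) = 41.71·629 + 18.74·448 + 25.74·602 + 44.70·884 = 89641.39.
Deflator = Nominal/Real × 100 = 127622.89/89641.39 × 100 = 142.370.

142.37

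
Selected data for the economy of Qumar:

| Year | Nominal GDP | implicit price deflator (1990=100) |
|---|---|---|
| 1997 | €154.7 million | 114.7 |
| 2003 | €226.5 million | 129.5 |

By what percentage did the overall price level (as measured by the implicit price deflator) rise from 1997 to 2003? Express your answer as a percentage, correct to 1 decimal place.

12.9%

Price-level change = 129.5 / 114.7 − 1 = 0.1290.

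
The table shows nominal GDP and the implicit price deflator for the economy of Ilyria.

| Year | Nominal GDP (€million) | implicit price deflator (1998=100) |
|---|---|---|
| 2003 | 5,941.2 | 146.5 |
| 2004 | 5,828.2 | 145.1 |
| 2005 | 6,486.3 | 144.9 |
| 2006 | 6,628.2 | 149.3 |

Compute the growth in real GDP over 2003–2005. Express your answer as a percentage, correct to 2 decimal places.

10.38%

Real GDP 2003 = 5941.2/1.465 = 4055.43.
Real GDP 2005 = 6486.3/1.449 = 4476.40.
Change = 4476.40/4055.43 − 1 = 0.1038.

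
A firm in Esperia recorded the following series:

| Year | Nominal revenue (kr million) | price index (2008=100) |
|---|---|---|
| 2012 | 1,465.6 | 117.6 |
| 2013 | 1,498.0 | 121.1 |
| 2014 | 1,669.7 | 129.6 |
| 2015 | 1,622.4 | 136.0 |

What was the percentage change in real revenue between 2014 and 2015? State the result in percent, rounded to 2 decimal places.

-7.41%

Real revenue 2014 = 1669.7/1.296 = 1288.35.
Real revenue 2015 = 1622.4/1.360 = 1192.94.
Change = 1192.94/1288.35 − 1 = -0.0741.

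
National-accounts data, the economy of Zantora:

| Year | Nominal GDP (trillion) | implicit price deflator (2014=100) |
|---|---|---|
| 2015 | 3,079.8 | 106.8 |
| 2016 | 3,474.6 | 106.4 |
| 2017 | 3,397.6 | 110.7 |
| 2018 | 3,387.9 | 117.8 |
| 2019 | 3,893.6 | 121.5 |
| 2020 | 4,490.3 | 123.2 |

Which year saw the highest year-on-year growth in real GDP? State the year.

2016: real = 3474.6/1.064 = 3265.60; growth vs 2015 (2883.71) = 13.24%.
2017: real = 3397.6/1.107 = 3069.20; growth vs 2016 (3265.60) = -6.01%.
2018: real = 3387.9/1.178 = 2875.98; growth vs 2017 (3069.20) = -6.30%.
2019: real = 3893.6/1.215 = 3204.61; growth vs 2018 (2875.98) = 11.43%.
2020: real = 4490.3/1.232 = 3644.72; growth vs 2019 (3204.61) = 13.73%.

2020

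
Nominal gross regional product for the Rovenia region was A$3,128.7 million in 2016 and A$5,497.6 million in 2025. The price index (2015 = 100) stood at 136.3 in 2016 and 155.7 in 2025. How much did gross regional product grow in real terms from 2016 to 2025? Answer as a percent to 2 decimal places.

Deflate each year: 2016 → 3128.7/1.363 = 2295.45; 2025 → 5497.6/1.557 = 3530.89.
So real gross regional product changed by 3530.89/2295.45 − 1 = 0.5382, i.e. 53.82%.

53.82%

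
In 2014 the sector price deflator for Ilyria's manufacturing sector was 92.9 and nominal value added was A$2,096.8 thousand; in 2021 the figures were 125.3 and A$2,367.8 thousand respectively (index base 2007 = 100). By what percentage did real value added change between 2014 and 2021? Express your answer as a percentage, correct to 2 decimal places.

-16.28%

Real value added 2014 = 2096.8 / 0.929 = 2257.05.
Real value added 2021 = 2367.8 / 1.253 = 1889.70.
Real growth = 1889.70 / 2257.05 − 1 = -0.1628.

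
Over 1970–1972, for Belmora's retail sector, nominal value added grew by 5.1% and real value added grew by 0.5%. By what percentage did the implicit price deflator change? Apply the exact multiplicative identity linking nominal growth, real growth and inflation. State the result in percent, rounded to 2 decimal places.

(1 + g_nom) = (1 + g_real)(1 + π), so π = 1.0510 / 1.0050 − 1 = 0.04577.

4.58%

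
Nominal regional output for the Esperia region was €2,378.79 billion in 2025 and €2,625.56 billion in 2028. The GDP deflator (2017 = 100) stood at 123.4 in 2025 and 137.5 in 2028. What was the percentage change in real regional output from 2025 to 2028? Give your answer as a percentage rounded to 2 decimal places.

Deflate each year: 2025 → 2378.79/1.234 = 1927.71; 2028 → 2625.56/1.375 = 1909.50.
So real regional output changed by 1909.50/1927.71 − 1 = -0.0094, i.e. -0.94%.

-0.94%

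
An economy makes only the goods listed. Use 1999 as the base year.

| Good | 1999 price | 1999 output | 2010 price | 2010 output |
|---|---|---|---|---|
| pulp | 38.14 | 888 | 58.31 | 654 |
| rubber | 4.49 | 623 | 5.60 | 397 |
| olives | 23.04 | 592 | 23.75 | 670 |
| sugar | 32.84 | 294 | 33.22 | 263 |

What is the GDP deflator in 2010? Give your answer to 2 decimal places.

Nominal GDP 2010 = 58.31·654 + 5.60·397 + 23.75·670 + 33.22·263 = 65007.30.
Real GDP 2010 (at 1999 prices) = 38.14·654 + 4.49·397 + 23.04·670 + 32.84·263 = 50799.81.
Deflator = Nominal/Real × 100 = 65007.30/50799.81 × 100 = 127.968.

127.97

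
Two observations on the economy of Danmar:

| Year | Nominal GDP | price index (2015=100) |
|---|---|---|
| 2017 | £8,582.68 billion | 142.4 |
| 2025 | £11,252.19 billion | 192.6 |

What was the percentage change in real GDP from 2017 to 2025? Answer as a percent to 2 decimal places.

-3.07%

Deflate each year: 2017 → 8582.68/1.424 = 6027.16; 2025 → 11252.19/1.926 = 5842.26.
So real GDP changed by 5842.26/6027.16 − 1 = -0.0307, i.e. -3.07%.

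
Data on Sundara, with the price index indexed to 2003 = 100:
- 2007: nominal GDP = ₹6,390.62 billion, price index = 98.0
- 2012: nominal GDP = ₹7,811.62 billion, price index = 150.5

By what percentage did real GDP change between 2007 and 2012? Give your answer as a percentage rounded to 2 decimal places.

Deflate each year: 2007 → 6390.62/0.980 = 6521.04; 2012 → 7811.62/1.505 = 5190.45.
So real GDP changed by 5190.45/6521.04 − 1 = -0.2040, i.e. -20.40%.

-20.40%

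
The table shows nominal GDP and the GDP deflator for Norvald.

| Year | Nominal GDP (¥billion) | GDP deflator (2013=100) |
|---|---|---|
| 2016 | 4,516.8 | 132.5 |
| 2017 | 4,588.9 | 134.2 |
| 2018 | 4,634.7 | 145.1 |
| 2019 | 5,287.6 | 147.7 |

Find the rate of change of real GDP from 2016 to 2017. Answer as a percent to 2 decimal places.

0.31%

Real GDP 2016 = 4516.8/1.325 = 3408.91.
Real GDP 2017 = 4588.9/1.342 = 3419.45.
Change = 3419.45/3408.91 − 1 = 0.0031.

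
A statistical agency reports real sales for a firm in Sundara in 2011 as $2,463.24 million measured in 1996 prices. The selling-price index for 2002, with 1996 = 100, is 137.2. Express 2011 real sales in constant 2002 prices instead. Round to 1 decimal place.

Real sales in 2002 prices = Real sales in 1996 prices × (P_2002/P_1996) = 2463.24 × 1.372 = 3379.57.

$3,379.6 million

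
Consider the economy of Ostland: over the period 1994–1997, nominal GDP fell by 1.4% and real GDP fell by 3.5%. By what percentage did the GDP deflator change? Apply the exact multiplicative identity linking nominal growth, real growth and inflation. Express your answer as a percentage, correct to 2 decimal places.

(1 + g_nom) = (1 + g_real)(1 + π), so π = 0.9860 / 0.9650 − 1 = 0.02176.

2.18%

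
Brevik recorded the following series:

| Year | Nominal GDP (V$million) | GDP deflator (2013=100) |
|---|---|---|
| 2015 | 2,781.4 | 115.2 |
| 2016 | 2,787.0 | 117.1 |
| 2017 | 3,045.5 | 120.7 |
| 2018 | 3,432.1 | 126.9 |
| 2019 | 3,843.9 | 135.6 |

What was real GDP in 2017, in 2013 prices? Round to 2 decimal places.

V$2,523.20 million

Real GDP 2017 = 3045.5 / 1.207 = 2523.20.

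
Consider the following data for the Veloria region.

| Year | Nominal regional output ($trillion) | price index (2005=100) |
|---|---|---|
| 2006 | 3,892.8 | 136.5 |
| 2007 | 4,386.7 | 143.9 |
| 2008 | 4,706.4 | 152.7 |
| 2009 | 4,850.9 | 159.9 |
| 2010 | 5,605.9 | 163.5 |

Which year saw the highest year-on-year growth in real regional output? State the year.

2007: real = 4386.7/1.439 = 3048.44; growth vs 2006 (2851.87) = 6.89%.
2008: real = 4706.4/1.527 = 3082.12; growth vs 2007 (3048.44) = 1.10%.
2009: real = 4850.9/1.599 = 3033.71; growth vs 2008 (3082.12) = -1.57%.
2010: real = 5605.9/1.635 = 3428.69; growth vs 2009 (3033.71) = 13.02%.

2010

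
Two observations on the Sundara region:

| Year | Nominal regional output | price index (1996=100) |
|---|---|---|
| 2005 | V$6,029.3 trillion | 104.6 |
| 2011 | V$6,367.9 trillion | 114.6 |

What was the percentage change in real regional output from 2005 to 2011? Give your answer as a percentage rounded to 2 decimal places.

Real regional output 2005 = 6029.3 / 1.046 = 5764.15.
Real regional output 2011 = 6367.9 / 1.146 = 5556.63.
Real growth = 5556.63 / 5764.15 − 1 = -0.0360.

-3.60%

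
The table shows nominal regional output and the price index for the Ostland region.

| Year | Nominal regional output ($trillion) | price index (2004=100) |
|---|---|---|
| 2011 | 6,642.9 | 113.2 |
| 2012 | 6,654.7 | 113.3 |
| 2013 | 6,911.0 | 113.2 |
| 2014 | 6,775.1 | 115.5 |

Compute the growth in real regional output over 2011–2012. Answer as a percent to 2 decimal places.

Real regional output 2011 = 6642.9/1.132 = 5868.29.
Real regional output 2012 = 6654.7/1.133 = 5873.52.
Change = 5873.52/5868.29 − 1 = 0.0009.

0.09%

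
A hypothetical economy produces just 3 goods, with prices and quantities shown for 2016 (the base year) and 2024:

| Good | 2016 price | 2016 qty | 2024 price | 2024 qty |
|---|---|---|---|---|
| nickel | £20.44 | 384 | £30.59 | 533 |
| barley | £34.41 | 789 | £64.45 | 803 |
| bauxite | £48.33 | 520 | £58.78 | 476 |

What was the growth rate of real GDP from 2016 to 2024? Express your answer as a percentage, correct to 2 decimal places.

Real GDP 2016 = Nominal GDP 2016 = 20.44·384 + 34.41·789 + 48.33·520 = 60130.05.
Real GDP 2024 (at 2016 prices) = 20.44·533 + 34.41·803 + 48.33·476 = 61530.83.
Real growth = 61530.83/60130.05 − 1 = 0.0233.

2.33%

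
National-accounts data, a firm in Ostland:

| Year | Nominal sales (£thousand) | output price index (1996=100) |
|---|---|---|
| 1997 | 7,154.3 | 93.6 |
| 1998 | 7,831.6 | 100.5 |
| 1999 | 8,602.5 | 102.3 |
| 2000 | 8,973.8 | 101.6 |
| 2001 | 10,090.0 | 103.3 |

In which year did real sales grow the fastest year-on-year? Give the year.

1998: real = 7831.6/1.005 = 7792.64; growth vs 1997 (7643.48) = 1.95%.
1999: real = 8602.5/1.023 = 8409.09; growth vs 1998 (7792.64) = 7.91%.
2000: real = 8973.8/1.016 = 8832.48; growth vs 1999 (8409.09) = 5.03%.
2001: real = 10090.0/1.033 = 9767.67; growth vs 2000 (8832.48) = 10.59%.

2001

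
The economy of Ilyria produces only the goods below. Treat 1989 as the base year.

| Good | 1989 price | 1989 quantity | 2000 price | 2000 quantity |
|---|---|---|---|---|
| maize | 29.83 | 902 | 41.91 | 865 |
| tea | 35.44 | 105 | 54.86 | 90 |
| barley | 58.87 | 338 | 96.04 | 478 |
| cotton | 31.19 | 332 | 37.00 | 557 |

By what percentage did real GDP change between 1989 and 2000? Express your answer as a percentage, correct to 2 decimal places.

Real GDP 1989 = Nominal GDP 1989 = 29.83·902 + 35.44·105 + 58.87·338 + 31.19·332 = 60881.00.
Real GDP 2000 (at 1989 prices) = 29.83·865 + 35.44·90 + 58.87·478 + 31.19·557 = 74505.24.
Real growth = 74505.24/60881.00 − 1 = 0.2238.

22.38%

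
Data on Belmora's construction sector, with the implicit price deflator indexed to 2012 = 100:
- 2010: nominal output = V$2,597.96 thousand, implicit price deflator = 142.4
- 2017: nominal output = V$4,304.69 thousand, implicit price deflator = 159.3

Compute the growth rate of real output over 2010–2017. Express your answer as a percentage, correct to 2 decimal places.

Real output 2010 = 2597.96 / 1.424 = 1824.41.
Real output 2017 = 4304.69 / 1.593 = 2702.25.
Real growth = 2702.25 / 1824.41 − 1 = 0.4812.

48.12%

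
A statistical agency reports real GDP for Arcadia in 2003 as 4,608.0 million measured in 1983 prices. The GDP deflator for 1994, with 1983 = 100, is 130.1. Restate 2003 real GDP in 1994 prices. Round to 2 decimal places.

Real GDP in 1994 prices = Real GDP in 1983 prices × (P_1994/P_1983) = 4608.0 × 1.301 = 5995.01.

5,995.01 million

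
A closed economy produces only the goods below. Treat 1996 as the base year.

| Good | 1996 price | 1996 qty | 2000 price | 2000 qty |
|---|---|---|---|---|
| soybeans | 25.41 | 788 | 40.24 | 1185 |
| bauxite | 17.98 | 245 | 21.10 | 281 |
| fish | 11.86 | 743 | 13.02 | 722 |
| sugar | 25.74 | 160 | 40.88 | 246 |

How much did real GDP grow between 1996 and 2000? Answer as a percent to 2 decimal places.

33.99%

Real GDP 1996 = Nominal GDP 1996 = 25.41·788 + 17.98·245 + 11.86·743 + 25.74·160 = 37358.56.
Real GDP 2000 (at 1996 prices) = 25.41·1185 + 17.98·281 + 11.86·722 + 25.74·246 = 50058.19.
Real growth = 50058.19/37358.56 − 1 = 0.3399.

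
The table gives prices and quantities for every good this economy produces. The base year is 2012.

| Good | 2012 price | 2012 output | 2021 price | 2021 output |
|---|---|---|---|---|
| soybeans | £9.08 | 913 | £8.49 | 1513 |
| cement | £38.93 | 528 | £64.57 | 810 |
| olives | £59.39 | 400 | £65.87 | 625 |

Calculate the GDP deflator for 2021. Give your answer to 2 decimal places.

129.04

Nominal GDP 2021 = 8.49·1513 + 64.57·810 + 65.87·625 = 106315.82.
Real GDP 2021 (at 2012 prices) = 9.08·1513 + 38.93·810 + 59.39·625 = 82390.09.
Deflator = Nominal/Real × 100 = 106315.82/82390.09 × 100 = 129.040.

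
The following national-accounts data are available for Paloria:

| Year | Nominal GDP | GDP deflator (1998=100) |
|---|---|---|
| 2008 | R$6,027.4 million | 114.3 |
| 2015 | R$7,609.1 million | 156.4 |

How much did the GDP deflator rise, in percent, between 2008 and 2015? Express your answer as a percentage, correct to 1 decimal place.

Price-level change = 156.4 / 114.3 − 1 = 0.3683.

36.8%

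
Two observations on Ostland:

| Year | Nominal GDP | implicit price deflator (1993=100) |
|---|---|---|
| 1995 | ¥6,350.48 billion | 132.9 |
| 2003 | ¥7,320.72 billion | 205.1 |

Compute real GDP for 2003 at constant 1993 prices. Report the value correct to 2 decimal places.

¥3,569.34 billion

Real GDP = Nominal / (implicit price deflator/100) = 7320.72 / 2.051 = 3569.34.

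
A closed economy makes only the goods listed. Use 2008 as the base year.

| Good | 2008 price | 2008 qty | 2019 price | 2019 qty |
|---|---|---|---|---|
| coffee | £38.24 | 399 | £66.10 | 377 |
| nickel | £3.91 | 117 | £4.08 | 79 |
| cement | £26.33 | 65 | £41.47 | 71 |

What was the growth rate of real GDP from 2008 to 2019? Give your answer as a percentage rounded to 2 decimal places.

Real GDP 2008 = Nominal GDP 2008 = 38.24·399 + 3.91·117 + 26.33·65 = 17426.68.
Real GDP 2019 (at 2008 prices) = 38.24·377 + 3.91·79 + 26.33·71 = 16594.80.
Real growth = 16594.80/17426.68 − 1 = -0.0477.

-4.77%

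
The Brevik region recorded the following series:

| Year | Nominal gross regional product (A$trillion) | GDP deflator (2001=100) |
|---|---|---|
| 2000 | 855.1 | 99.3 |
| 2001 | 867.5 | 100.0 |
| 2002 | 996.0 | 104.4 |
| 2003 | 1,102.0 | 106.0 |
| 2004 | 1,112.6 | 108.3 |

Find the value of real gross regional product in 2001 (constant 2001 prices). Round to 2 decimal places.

Real gross regional product 2001 = 867.5 / 1.000 = 867.50.

A$867.50 trillion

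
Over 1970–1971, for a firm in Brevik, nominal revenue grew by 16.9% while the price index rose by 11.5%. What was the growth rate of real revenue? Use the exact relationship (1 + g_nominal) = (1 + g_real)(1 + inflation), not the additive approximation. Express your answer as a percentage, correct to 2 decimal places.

(1 + g_nom) = (1 + g_real)(1 + π), so g_real = 1.1690 / 1.1150 − 1 = 0.04843.

4.84%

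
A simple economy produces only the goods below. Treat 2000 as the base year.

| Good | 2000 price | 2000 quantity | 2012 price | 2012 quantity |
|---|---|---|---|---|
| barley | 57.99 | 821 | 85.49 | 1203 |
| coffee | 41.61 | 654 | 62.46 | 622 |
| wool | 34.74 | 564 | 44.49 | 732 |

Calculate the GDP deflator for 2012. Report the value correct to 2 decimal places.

Nominal GDP 2012 = 85.49·1203 + 62.46·622 + 44.49·732 = 174261.27.
Real GDP 2012 (at 2000 prices) = 57.99·1203 + 41.61·622 + 34.74·732 = 121073.07.
Deflator = Nominal/Real × 100 = 174261.27/121073.07 × 100 = 143.931.

143.93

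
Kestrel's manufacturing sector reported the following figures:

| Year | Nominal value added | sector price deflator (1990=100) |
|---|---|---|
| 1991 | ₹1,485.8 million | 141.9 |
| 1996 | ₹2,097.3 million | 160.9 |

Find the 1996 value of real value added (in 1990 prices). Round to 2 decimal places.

Real value added = Nominal / (sector price deflator/100) = 2097.3 / 1.609 = 1303.48.

₹1,303.48 million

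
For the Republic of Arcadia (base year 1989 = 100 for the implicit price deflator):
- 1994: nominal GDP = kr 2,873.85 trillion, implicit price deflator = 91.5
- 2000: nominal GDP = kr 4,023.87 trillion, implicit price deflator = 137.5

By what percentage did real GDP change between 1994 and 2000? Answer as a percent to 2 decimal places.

-6.83%

Deflate each year: 1994 → 2873.85/0.915 = 3140.82; 2000 → 4023.87/1.375 = 2926.45.
So real GDP changed by 2926.45/3140.82 − 1 = -0.0683, i.e. -6.83%.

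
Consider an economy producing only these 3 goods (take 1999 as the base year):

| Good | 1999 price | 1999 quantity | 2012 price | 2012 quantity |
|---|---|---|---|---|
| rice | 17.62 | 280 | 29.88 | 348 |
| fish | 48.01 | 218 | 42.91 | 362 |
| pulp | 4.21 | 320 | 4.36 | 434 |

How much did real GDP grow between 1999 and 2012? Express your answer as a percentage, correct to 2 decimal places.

Real GDP 1999 = Nominal GDP 1999 = 17.62·280 + 48.01·218 + 4.21·320 = 16746.98.
Real GDP 2012 (at 1999 prices) = 17.62·348 + 48.01·362 + 4.21·434 = 25338.52.
Real growth = 25338.52/16746.98 − 1 = 0.5130.

51.30%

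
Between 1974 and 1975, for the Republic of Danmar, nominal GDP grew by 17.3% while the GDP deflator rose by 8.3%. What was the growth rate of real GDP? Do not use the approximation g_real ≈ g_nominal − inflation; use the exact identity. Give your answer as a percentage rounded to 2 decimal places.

(1 + g_nom) = (1 + g_real)(1 + π), so g_real = 1.1730 / 1.0830 − 1 = 0.08310.

8.31%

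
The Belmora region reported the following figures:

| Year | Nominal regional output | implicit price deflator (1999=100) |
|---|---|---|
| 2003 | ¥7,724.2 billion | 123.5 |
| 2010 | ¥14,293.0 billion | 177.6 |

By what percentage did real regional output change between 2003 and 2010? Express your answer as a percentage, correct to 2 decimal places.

Deflate each year: 2003 → 7724.2/1.235 = 6254.41; 2010 → 14293.0/1.776 = 8047.86.
So real regional output changed by 8047.86/6254.41 − 1 = 0.2867, i.e. 28.67%.

28.67%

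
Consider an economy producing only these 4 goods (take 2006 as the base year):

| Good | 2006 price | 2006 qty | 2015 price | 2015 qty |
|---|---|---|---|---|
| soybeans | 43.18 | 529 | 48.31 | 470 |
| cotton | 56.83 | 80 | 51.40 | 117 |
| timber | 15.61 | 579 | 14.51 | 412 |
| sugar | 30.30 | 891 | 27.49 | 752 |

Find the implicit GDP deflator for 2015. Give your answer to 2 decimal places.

98.59

Nominal GDP 2015 = 48.31·470 + 51.40·117 + 14.51·412 + 27.49·752 = 55370.10.
Real GDP 2015 (at 2006 prices) = 43.18·470 + 56.83·117 + 15.61·412 + 30.30·752 = 56160.63.
Deflator = Nominal/Real × 100 = 55370.10/56160.63 × 100 = 98.592.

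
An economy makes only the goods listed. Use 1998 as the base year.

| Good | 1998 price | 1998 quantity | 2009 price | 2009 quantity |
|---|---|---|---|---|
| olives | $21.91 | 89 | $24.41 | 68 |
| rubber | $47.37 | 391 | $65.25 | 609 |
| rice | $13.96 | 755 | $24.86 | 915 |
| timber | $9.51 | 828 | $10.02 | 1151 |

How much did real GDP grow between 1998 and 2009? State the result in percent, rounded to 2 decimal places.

Real GDP 1998 = Nominal GDP 1998 = 21.91·89 + 47.37·391 + 13.96·755 + 9.51·828 = 38885.74.
Real GDP 2009 (at 1998 prices) = 21.91·68 + 47.37·609 + 13.96·915 + 9.51·1151 = 54057.62.
Real growth = 54057.62/38885.74 − 1 = 0.3902.

39.02%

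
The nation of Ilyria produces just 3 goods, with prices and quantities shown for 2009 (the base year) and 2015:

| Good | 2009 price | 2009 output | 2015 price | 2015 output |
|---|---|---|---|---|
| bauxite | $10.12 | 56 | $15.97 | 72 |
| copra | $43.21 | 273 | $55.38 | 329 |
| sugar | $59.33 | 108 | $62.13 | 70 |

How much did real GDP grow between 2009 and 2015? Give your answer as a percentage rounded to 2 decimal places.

1.74%

Real GDP 2009 = Nominal GDP 2009 = 10.12·56 + 43.21·273 + 59.33·108 = 18770.69.
Real GDP 2015 (at 2009 prices) = 10.12·72 + 43.21·329 + 59.33·70 = 19097.83.
Real growth = 19097.83/18770.69 − 1 = 0.0174.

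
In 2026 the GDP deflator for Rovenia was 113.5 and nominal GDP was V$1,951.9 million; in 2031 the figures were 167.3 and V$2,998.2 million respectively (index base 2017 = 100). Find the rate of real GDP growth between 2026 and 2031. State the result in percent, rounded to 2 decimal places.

Deflate each year: 2026 → 1951.9/1.135 = 1719.74; 2031 → 2998.2/1.673 = 1792.11.
So real GDP changed by 1792.11/1719.74 − 1 = 0.0421, i.e. 4.21%.

4.21%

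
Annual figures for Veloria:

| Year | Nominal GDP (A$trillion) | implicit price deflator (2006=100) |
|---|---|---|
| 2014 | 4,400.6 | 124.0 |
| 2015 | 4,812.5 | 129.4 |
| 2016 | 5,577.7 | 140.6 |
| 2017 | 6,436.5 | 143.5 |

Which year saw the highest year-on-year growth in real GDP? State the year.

2015: real = 4812.5/1.294 = 3719.09; growth vs 2014 (3548.87) = 4.80%.
2016: real = 5577.7/1.406 = 3967.07; growth vs 2015 (3719.09) = 6.67%.
2017: real = 6436.5/1.435 = 4485.37; growth vs 2016 (3967.07) = 13.07%.

2017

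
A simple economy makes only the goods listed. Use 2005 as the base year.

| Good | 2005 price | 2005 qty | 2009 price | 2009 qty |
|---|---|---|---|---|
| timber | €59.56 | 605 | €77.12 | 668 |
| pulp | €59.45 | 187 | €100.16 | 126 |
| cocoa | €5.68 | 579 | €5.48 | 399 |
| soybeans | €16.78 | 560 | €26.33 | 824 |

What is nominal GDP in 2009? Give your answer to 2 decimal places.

€88018.76

Nominal GDP 2009 = Σ (p_2009 × q_2009) = 77.12·668 + 100.16·126 + 5.48·399 + 26.33·824 = 88018.76.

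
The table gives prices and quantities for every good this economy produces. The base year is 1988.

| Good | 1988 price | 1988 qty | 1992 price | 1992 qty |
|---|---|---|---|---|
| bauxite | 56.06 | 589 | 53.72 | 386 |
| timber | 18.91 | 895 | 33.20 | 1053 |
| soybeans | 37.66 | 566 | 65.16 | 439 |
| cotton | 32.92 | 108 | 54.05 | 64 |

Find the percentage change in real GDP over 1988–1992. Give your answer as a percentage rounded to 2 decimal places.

Real GDP 1988 = Nominal GDP 1988 = 56.06·589 + 18.91·895 + 37.66·566 + 32.92·108 = 74814.71.
Real GDP 1992 (at 1988 prices) = 56.06·386 + 18.91·1053 + 37.66·439 + 32.92·64 = 60191.01.
Real growth = 60191.01/74814.71 − 1 = -0.1955.

-19.55%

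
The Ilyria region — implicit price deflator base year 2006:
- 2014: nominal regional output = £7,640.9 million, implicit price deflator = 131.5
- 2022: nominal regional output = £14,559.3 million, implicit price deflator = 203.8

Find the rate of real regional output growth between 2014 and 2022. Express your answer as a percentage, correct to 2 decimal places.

Real regional output 2014 = 7640.9 / 1.315 = 5810.57.
Real regional output 2022 = 14559.3 / 2.038 = 7143.92.
Real growth = 7143.92 / 5810.57 − 1 = 0.2295.

22.95%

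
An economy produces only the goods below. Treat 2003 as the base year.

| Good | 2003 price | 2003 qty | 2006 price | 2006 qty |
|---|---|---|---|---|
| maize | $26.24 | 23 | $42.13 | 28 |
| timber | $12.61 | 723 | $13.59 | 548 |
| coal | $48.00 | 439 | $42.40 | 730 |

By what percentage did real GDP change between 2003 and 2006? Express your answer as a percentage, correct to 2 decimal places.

38.62%

Real GDP 2003 = Nominal GDP 2003 = 26.24·23 + 12.61·723 + 48.00·439 = 30792.55.
Real GDP 2006 (at 2003 prices) = 26.24·28 + 12.61·548 + 48.00·730 = 42685.00.
Real growth = 42685.00/30792.55 − 1 = 0.3862.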